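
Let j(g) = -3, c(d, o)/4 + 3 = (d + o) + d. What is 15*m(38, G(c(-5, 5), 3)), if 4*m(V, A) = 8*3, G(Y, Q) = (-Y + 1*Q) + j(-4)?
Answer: 90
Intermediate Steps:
c(d, o) = -12 + 4*o + 8*d (c(d, o) = -12 + 4*((d + o) + d) = -12 + 4*(o + 2*d) = -12 + (4*o + 8*d) = -12 + 4*o + 8*d)
G(Y, Q) = -3 + Q - Y (G(Y, Q) = (-Y + 1*Q) - 3 = (-Y + Q) - 3 = (Q - Y) - 3 = -3 + Q - Y)
m(V, A) = 6 (m(V, A) = (8*3)/4 = (¼)*24 = 6)
15*m(38, G(c(-5, 5), 3)) = 15*6 = 90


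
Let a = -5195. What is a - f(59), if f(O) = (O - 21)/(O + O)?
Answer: -306524/59 ≈ -5195.3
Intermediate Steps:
f(O) = (-21 + O)/(2*O) (f(O) = (-21 + O)/((2*O)) = (-21 + O)*(1/(2*O)) = (-21 + O)/(2*O))
a - f(59) = -5195 - (-21 + 59)/(2*59) = -5195 - 38/(2*59) = -5195 - 1*19/59 = -5195 - 19/59 = -306524/59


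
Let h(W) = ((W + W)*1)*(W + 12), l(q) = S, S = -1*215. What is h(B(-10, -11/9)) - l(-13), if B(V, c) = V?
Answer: 175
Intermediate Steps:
S = -215
l(q) = -215
h(W) = 2*W*(12 + W) (h(W) = ((2*W)*1)*(12 + W) = (2*W)*(12 + W) = 2*W*(12 + W))
h(B(-10, -11/9)) - l(-13) = 2*(-10)*(12 - 10) - 1*(-215) = 2*(-10)*2 + 215 = -40 + 215 = 175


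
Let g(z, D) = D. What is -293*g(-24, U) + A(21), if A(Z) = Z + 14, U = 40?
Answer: -11685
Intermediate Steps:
A(Z) = 14 + Z
-293*g(-24, U) + A(21) = -293*40 + (14 + 21) = -11720 + 35 = -11685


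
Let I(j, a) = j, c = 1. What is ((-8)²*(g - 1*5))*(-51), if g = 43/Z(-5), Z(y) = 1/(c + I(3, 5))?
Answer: -545088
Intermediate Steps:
Z(y) = ¼ (Z(y) = 1/(1 + 3) = 1/4 = ¼)
g = 172 (g = 43/(¼) = 43*4 = 172)
((-8)²*(g - 1*5))*(-51) = ((-8)²*(172 - 1*5))*(-51) = (64*(172 - 5))*(-51) = (64*167)*(-51) = 10688*(-51) = -545088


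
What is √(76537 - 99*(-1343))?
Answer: √209494 ≈ 457.71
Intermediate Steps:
√(76537 - 99*(-1343)) = √(76537 + 132957) = √209494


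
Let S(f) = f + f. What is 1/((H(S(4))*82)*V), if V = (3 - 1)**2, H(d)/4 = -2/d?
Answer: -1/328 ≈ -0.0030488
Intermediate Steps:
S(f) = 2*f
H(d) = -8/d (H(d) = 4*(-2/d) = -8/d)
V = 4 (V = 2**2 = 4)
1/((H(S(4))*82)*V) = 1/((-8/(2*4)*82)*4) = 1/((-8/8*82)*4) = 1/((-8*1/8*82)*4) = 1/(-1*82*4) = 1/(-82*4) = 1/(-328) = -1/328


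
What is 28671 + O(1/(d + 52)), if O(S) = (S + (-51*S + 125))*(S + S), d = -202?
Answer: 6450599/225 ≈ 28669.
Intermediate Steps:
O(S) = 2*S*(125 - 50*S) (O(S) = (S + (125 - 51*S))*(2*S) = (125 - 50*S)*(2*S) = 2*S*(125 - 50*S))
28671 + O(1/(d + 52)) = 28671 + 50*(5 - 2/(-202 + 52))/(-202 + 52) = 28671 + 50*(5 - 2/(-150))/(-150) = 28671 + 50*(-1/150)*(5 - 2*(-1/150)) = 28671 + 50*(-1/150)*(5 + 1/75) = 28671 + 50*(-1/150)*(376/75) = 28671 - 376/225 = 6450599/225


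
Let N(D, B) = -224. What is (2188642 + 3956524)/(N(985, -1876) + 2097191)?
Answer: 6145166/2096967 ≈ 2.9305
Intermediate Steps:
(2188642 + 3956524)/(N(985, -1876) + 2097191) = (2188642 + 3956524)/(-224 + 2097191) = 6145166/2096967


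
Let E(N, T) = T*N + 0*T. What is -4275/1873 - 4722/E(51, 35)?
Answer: -5491727/1114435 ≈ -4.9278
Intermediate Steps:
E(N, T) = N*T (E(N, T) = N*T + 0 = N*T)
-4275/1873 - 4722/E(51, 35) = -4275/1873 - 4722/(51*35) = -4275*1/1873 - 4722/1785 = -4275/1873 - 4722*1/1785 = -4275/1873 - 1574/595 = -5491727/1114435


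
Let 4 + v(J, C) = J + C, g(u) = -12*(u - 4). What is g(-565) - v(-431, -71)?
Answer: 7334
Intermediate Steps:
g(u) = 48 - 12*u (g(u) = -12*(-4 + u) = 48 - 12*u)
v(J, C) = -4 + C + J (v(J, C) = -4 + (J + C) = -4 + (C + J) = -4 + C + J)
g(-565) - v(-431, -71) = (48 - 12*(-565)) - (-4 - 71 - 431) = (48 + 6780) - 1*(-506) = 6828 + 506 = 7334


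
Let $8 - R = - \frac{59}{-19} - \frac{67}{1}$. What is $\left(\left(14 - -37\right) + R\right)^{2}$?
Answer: $\frac{5452225}{361} \approx 15103.0$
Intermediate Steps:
$R = \frac{1366}{19}$ ($R = 8 - \left(- \frac{59}{-19} - \frac{67}{1}\right) = 8 - \left(\left(-59\right) \left(- \frac{1}{19}\right) - 67\right) = 8 - \left(\frac{59}{19} - 67\right) = 8 - - \frac{1214}{19} = 8 + \frac{1214}{19} = \frac{1366}{19} \approx 71.895$)
$\left(\left(14 - -37\right) + R\right)^{2} = \left(\left(14 - -37\right) + \frac{1366}{19}\right)^{2} = \left(\left(14 + 37\right) + \frac{1366}{19}\right)^{2} = \left(51 + \frac{1366}{19}\right)^{2} = \left(\frac{2335}{19}\right)^{2} = \frac{5452225}{361}$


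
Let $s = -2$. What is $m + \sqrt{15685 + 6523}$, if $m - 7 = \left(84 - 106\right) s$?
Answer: $51 + 8 \sqrt{347} \approx 200.02$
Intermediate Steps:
$m = 51$ ($m = 7 + \left(84 - 106\right) \left(-2\right) = 7 - -44 = 7 + 44 = 51$)
$m + \sqrt{15685 + 6523} = 51 + \sqrt{15685 + 6523} = 51 + \sqrt{22208} = 51 + 8 \sqrt{347}$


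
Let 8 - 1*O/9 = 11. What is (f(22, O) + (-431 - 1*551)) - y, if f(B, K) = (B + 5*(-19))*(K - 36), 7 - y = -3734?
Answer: -124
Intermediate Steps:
O = -27 (O = 72 - 9*11 = 72 - 99 = -27)
y = 3741 (y = 7 - 1*(-3734) = 7 + 3734 = 3741)
f(B, K) = (-95 + B)*(-36 + K) (f(B, K) = (B - 95)*(-36 + K) = (-95 + B)*(-36 + K))
(f(22, O) + (-431 - 1*551)) - y = ((3420 - 95*(-27) - 36*22 + 22*(-27)) + (-431 - 1*551)) - 1*3741 = ((3420 + 2565 - 792 - 594) + (-431 - 551)) - 3741 = (4599 - 982) - 3741 = 3617 - 3741 = -124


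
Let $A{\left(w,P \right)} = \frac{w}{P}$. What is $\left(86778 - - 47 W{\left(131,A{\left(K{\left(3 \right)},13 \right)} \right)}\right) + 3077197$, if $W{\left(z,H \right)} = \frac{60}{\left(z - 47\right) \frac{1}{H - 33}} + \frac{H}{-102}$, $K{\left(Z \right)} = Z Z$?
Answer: $\frac{1397997409}{442} \approx 3.1629 \cdot 10^{6}$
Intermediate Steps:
$K{\left(Z \right)} = Z^{2}$
$W{\left(z,H \right)} = - \frac{H}{102} + \frac{60 \left(-33 + H\right)}{-47 + z}$ ($W{\left(z,H \right)} = \frac{60}{\left(-47 + z\right) \frac{1}{-33 + H}} + H \left(- \frac{1}{102}\right) = \frac{60}{\frac{1}{-33 + H} \left(-47 + z\right)} - \frac{H}{102} = 60 \frac{-33 + H}{-47 + z} - \frac{H}{102} = \frac{60 \left(-33 + H\right)}{-47 + z} - \frac{H}{102} = - \frac{H}{102} + \frac{60 \left(-33 + H\right)}{-47 + z}$)
$\left(86778 - - 47 W{\left(131,A{\left(K{\left(3 \right)},13 \right)} \right)}\right) + 3077197 = \left(86778 - - 47 \frac{-201960 + 6167 \frac{3^{2}}{13} - \frac{3^{2}}{13} \cdot 131}{102 \left(-47 + 131\right)}\right) + 3077197 = \left(86778 - - 47 \frac{-201960 + 6167 \cdot 9 \cdot \frac{1}{13} - 9 \cdot \frac{1}{13} \cdot 131}{102 \cdot 84}\right) + 3077197 = \left(86778 - - 47 \cdot \frac{1}{102} \cdot \frac{1}{84} \left(-201960 + 6167 \cdot \frac{9}{13} - \frac{9}{13} \cdot 131\right)\right) + 3077197 = \left(86778 - - 47 \cdot \frac{1}{102} \cdot \frac{1}{84} \left(-201960 + \frac{55503}{13} - \frac{1179}{13}\right)\right) + 3077197 = \left(86778 - - 47 \cdot \frac{1}{102} \cdot \frac{1}{84} \left(- \frac{2571156}{13}\right)\right) + 3077197 = \left(86778 - \left(-47\right) \left(- \frac{10203}{442}\right)\right) + 3077197 = \left(86778 - \frac{479541}{442}\right) + 3077197 = \frac{37876335}{442} + 3077197 = \frac{1397997409}{442}$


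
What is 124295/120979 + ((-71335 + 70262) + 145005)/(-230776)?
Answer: 2817888373/6979762426 ≈ 0.40372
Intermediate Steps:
124295/120979 + ((-71335 + 70262) + 145005)/(-230776) = 124295*(1/120979) + (-1073 + 145005)*(-1/230776) = 124295/120979 + 143932*(-1/230776) = 124295/120979 - 35983/57694 = 2817888373/6979762426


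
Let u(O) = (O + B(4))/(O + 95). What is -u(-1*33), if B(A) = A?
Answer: 29/62 ≈ 0.46774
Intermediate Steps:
u(O) = (4 + O)/(95 + O) (u(O) = (O + 4)/(O + 95) = (4 + O)/(95 + O))
-u(-1*33) = -(4 - 1*33)/(95 - 1*33) = -(4 - 33)/(95 - 33) = -(-29)/62 = -1*(-29/62) = 29/62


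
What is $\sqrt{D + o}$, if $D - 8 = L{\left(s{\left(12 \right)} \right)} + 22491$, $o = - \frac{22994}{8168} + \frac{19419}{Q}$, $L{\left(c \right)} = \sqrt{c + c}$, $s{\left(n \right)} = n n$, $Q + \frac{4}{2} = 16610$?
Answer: $\frac{\sqrt{44921588878721514 + 23960998417152 \sqrt{2}}}{1413064} \approx 150.05$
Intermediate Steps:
$Q = 16608$ ($Q = -2 + 16610 = 16608$)
$s{\left(n \right)} = n^{2}$
$L{\left(c \right)} = \sqrt{2} \sqrt{c}$ ($L{\left(c \right)} = \sqrt{2 c} = \sqrt{2} \sqrt{c}$)
$o = - \frac{9302915}{5652256}$ ($o = - \frac{22994}{8168} + \frac{19419}{16608} = \left(-22994\right) \frac{1}{8168} + 19419 \cdot \frac{1}{16608} = - \frac{11497}{4084} + \frac{6473}{5536} = - \frac{9302915}{5652256} \approx -1.6459$)
$D = 22499 + 12 \sqrt{2}$ ($D = 8 + \left(\sqrt{2} \sqrt{12^{2}} + 22491\right) = 8 + \left(\sqrt{2} \sqrt{144} + 22491\right) = 8 + \left(\sqrt{2} \cdot 12 + 22491\right) = 8 + \left(12 \sqrt{2} + 22491\right) = 8 + \left(22491 + 12 \sqrt{2}\right) = 22499 + 12 \sqrt{2} \approx 22516.0$)
$\sqrt{D + o} = \sqrt{\left(22499 + 12 \sqrt{2}\right) - \frac{9302915}{5652256}} = \sqrt{\frac{127160804829}{5652256} + 12 \sqrt{2}}$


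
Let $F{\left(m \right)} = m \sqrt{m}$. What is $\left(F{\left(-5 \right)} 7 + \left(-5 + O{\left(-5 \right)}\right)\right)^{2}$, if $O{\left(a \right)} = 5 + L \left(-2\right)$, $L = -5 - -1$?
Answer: $\left(8 - 35 i \sqrt{5}\right)^{2} \approx -6061.0 - 1252.2 i$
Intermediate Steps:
$L = -4$ ($L = -5 + 1 = -4$)
$O{\left(a \right)} = 13$ ($O{\left(a \right)} = 5 - -8 = 5 + 8 = 13$)
$F{\left(m \right)} = m^{\frac{3}{2}}$
$\left(F{\left(-5 \right)} 7 + \left(-5 + O{\left(-5 \right)}\right)\right)^{2} = \left(\left(-5\right)^{\frac{3}{2}} \cdot 7 + \left(-5 + 13\right)\right)^{2} = \left(- 5 i \sqrt{5} \cdot 7 + 8\right)^{2} = \left(- 35 i \sqrt{5} + 8\right)^{2} = \left(8 - 35 i \sqrt{5}\right)^{2}$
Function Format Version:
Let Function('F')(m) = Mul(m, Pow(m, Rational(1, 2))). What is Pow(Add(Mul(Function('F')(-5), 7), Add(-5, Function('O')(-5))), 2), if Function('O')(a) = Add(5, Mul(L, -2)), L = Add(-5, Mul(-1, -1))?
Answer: Pow(Add(8, Mul(-35, I, Pow(5, Rational(1, 2)))), 2) ≈ Add(-6061.0, Mul(-1252.2, I))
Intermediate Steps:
L = -4 (L = Add(-5, 1) = -4)
Function('O')(a) = 13 (Function('O')(a) = Add(5, Mul(-4, -2)) = Add(5, 8) = 13)
Function('F')(m) = Pow(m, Rational(3, 2))
Pow(Add(Mul(Function('F')(-5), 7), Add(-5, Function('O')(-5))), 2) = Pow(Add(Mul(Pow(-5, Rational(3, 2)), 7), Add(-5, 13)), 2) = Pow(Add(Mul(Mul(-5, I, Pow(5, Rational(1, 2))), 7), 8), 2) = Pow(Add(Mul(-35, I, Pow(5, Rational(1, 2))), 8), 2) = Pow(Add(8, Mul(-35, I, Pow(5, Rational(1, 2)))), 2)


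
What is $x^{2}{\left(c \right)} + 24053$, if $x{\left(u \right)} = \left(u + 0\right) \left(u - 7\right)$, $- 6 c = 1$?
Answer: $\frac{31174537}{1296} \approx 24054.0$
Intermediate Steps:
$c = - \frac{1}{6}$ ($c = \left(- \frac{1}{6}\right) 1 = - \frac{1}{6} \approx -0.16667$)
$x{\left(u \right)} = u \left(-7 + u\right)$
$x^{2}{\left(c \right)} + 24053 = \left(- \frac{-7 - \frac{1}{6}}{6}\right)^{2} + 24053 = \left(\left(- \frac{1}{6}\right) \left(- \frac{43}{6}\right)\right)^{2} + 24053 = \left(\frac{43}{36}\right)^{2} + 24053 = \frac{1849}{1296} + 24053 = \frac{31174537}{1296}$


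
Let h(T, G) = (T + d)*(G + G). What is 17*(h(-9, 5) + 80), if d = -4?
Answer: -850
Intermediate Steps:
h(T, G) = 2*G*(-4 + T) (h(T, G) = (T - 4)*(G + G) = (-4 + T)*(2*G) = 2*G*(-4 + T))
17*(h(-9, 5) + 80) = 17*(2*5*(-4 - 9) + 80) = 17*(2*5*(-13) + 80) = 17*(-130 + 80) = 17*(-50) = -850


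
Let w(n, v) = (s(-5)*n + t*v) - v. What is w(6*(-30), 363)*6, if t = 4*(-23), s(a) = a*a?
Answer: -229554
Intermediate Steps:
s(a) = a**2
t = -92
w(n, v) = -93*v + 25*n (w(n, v) = ((-5)**2*n - 92*v) - v = (25*n - 92*v) - v = (-92*v + 25*n) - v = -93*v + 25*n)
w(6*(-30), 363)*6 = (-93*363 + 25*(6*(-30)))*6 = (-33759 + 25*(-180))*6 = (-33759 - 4500)*6 = -38259*6 = -229554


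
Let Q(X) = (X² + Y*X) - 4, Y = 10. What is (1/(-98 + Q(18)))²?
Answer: 1/161604 ≈ 6.1880e-6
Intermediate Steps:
Q(X) = -4 + X² + 10*X (Q(X) = (X² + 10*X) - 4 = -4 + X² + 10*X)
(1/(-98 + Q(18)))² = (1/(-98 + (-4 + 18² + 10*18)))² = (1/(-98 + (-4 + 324 + 180)))² = (1/(-98 + 500))² = (1/402)² = 1/161604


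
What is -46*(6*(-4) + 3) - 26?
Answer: 940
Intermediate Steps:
-46*(6*(-4) + 3) - 26 = -46*(-24 + 3) - 26 = -46*(-21) - 26 = 966 - 26 = 940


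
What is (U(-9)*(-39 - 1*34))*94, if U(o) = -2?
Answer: 13724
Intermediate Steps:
(U(-9)*(-39 - 1*34))*94 = -2*(-39 - 1*34)*94 = -2*(-39 - 34)*94 = -2*(-73)*94 = 146*94 = 13724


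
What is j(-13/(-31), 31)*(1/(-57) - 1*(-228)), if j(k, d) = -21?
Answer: -90965/19 ≈ -4787.6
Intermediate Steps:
j(-13/(-31), 31)*(1/(-57) - 1*(-228)) = -21*(1/(-57) - 1*(-228)) = -21*(-1/57 + 228) = -21*12995/57 = -90965/19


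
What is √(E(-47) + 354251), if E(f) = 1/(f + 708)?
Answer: 6*√4299436162/661 ≈ 595.19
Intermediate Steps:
E(f) = 1/(708 + f)
√(E(-47) + 354251) = √(1/(708 - 47) + 354251) = √(1/661 + 354251) = √(234159912/661) = 6*√4299436162/661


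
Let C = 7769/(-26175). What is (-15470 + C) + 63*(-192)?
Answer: -721547819/26175 ≈ -27566.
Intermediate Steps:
C = -7769/26175 (C = 7769*(-1/26175) = -7769/26175 ≈ -0.29681)
(-15470 + C) + 63*(-192) = (-15470 - 7769/26175) + 63*(-192) = -404935019/26175 - 12096 = -721547819/26175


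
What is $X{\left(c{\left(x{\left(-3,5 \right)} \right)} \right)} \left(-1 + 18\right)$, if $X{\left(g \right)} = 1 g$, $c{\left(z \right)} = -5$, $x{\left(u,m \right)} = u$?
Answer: $-85$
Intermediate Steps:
$X{\left(g \right)} = g$
$X{\left(c{\left(x{\left(-3,5 \right)} \right)} \right)} \left(-1 + 18\right) = - 5 \left(-1 + 18\right) = \left(-5\right) 17 = -85$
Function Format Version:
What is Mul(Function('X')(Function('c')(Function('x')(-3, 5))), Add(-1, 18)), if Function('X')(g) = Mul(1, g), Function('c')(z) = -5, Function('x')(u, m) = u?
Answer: -85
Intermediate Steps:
Function('X')(g) = g
Mul(Function('X')(Function('c')(Function('x')(-3, 5))), Add(-1, 18)) = Mul(-5, Add(-1, 18)) = Mul(-5, 17) = -85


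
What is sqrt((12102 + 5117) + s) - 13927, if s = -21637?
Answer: -13927 + 47*I*sqrt(2) ≈ -13927.0 + 66.468*I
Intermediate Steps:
sqrt((12102 + 5117) + s) - 13927 = sqrt((12102 + 5117) - 21637) - 13927 = sqrt(17219 - 21637) - 13927 = sqrt(-4418) - 13927 = 47*I*sqrt(2) - 13927 = -13927 + 47*I*sqrt(2)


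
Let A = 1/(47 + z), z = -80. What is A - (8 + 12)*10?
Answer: -6601/33 ≈ -200.03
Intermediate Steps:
A = -1/33 (A = 1/(47 - 80) = 1/(-33) = -1/33 ≈ -0.030303)
A - (8 + 12)*10 = -1/33 - (8 + 12)*10 = -1/33 - 20*10 = -1/33 - 1*200 = -1/33 - 200 = -6601/33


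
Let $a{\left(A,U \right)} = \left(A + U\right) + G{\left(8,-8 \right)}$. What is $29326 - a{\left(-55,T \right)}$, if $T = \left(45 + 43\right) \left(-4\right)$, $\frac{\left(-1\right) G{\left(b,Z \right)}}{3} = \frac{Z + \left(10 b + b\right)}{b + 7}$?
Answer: $29749$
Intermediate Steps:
$G{\left(b,Z \right)} = - \frac{3 \left(Z + 11 b\right)}{7 + b}$ ($G{\left(b,Z \right)} = - 3 \frac{Z + \left(10 b + b\right)}{b + 7} = - 3 \frac{Z + 11 b}{7 + b} = - \frac{3 \left(Z + 11 b\right)}{7 + b}$)
$T = -352$ ($T = 88 \left(-4\right) = -352$)
$a{\left(A,U \right)} = -16 + A + U$ ($a{\left(A,U \right)} = \left(A + U\right) + \frac{3 \left(\left(-1\right) \left(-8\right) - 88\right)}{7 + 8} = \left(A + U\right) + \frac{3 \left(8 - 88\right)}{15} = \left(A + U\right) + 3 \cdot \frac{1}{15} \left(-80\right) = \left(A + U\right) - 16 = -16 + A + U$)
$29326 - a{\left(-55,T \right)} = 29326 - \left(-16 - 55 - 352\right) = 29326 - -423 = 29326 + 423 = 29749$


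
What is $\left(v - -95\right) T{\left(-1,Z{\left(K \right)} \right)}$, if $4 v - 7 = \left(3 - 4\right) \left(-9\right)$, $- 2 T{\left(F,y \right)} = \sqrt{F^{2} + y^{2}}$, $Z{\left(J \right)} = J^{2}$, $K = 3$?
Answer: $- \frac{99 \sqrt{82}}{2} \approx -448.24$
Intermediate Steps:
$T{\left(F,y \right)} = - \frac{\sqrt{F^{2} + y^{2}}}{2}$
$v = 4$ ($v = \frac{7}{4} + \frac{\left(3 - 4\right) \left(-9\right)}{4} = \frac{7}{4} + \frac{\left(-1\right) \left(-9\right)}{4} = \frac{7}{4} + \frac{1}{4} \cdot 9 = \frac{7}{4} + \frac{9}{4} = 4$)
$\left(v - -95\right) T{\left(-1,Z{\left(K \right)} \right)} = \left(4 - -95\right) \left(- \frac{\sqrt{\left(-1\right)^{2} + \left(3^{2}\right)^{2}}}{2}\right) = \left(4 + 95\right) \left(- \frac{\sqrt{1 + 9^{2}}}{2}\right) = 99 \left(- \frac{\sqrt{1 + 81}}{2}\right) = 99 \left(- \frac{\sqrt{82}}{2}\right) = - \frac{99 \sqrt{82}}{2}$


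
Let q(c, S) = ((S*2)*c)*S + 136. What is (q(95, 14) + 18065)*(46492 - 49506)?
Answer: -167099174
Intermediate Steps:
q(c, S) = 136 + 2*c*S² (q(c, S) = ((2*S)*c)*S + 136 = (2*S*c)*S + 136 = 2*c*S² + 136 = 136 + 2*c*S²)
(q(95, 14) + 18065)*(46492 - 49506) = ((136 + 2*95*14²) + 18065)*(46492 - 49506) = ((136 + 2*95*196) + 18065)*(-3014) = ((136 + 37240) + 18065)*(-3014) = (37376 + 18065)*(-3014) = 55441*(-3014) = -167099174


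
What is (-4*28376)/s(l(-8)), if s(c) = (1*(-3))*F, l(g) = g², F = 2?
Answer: 56752/3 ≈ 18917.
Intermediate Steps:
s(c) = -6 (s(c) = (1*(-3))*2 = -3*2 = -6)
(-4*28376)/s(l(-8)) = -4*28376/(-6) = -113504*(-⅙) = 56752/3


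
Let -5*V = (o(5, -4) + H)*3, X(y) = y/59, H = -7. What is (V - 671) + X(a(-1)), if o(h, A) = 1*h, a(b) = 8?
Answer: -197551/295 ≈ -669.66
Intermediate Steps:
o(h, A) = h
X(y) = y/59 (X(y) = y*(1/59) = y/59)
V = 6/5 (V = -(5 - 7)*3/5 = -(-2)*3/5 = -⅕*(-6) = 6/5 ≈ 1.2000)
(V - 671) + X(a(-1)) = (6/5 - 671) + (1/59)*8 = -3349/5 + 8/59 = -197551/295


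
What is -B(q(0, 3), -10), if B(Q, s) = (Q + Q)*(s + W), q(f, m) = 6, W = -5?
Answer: 180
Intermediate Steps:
B(Q, s) = 2*Q*(-5 + s) (B(Q, s) = (Q + Q)*(s - 5) = (2*Q)*(-5 + s) = 2*Q*(-5 + s))
-B(q(0, 3), -10) = -2*6*(-5 - 10) = -2*6*(-15) = -1*(-180) = 180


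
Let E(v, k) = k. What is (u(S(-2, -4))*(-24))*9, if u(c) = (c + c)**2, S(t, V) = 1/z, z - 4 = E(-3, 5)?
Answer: -32/3 ≈ -10.667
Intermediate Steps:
z = 9 (z = 4 + 5 = 9)
S(t, V) = 1/9
u(c) = 4*c**2 (u(c) = (2*c)**2 = 4*c**2)
(u(S(-2, -4))*(-24))*9 = ((4*(1/9)**2)*(-24))*9 = ((4*(1/81))*(-24))*9 = ((4/81)*(-24))*9 = -32/27*9 = -32/3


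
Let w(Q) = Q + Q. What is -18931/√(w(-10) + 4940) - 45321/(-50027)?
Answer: 45321/50027 - 18931*√1230/2460 ≈ -268.99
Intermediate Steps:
w(Q) = 2*Q
-18931/√(w(-10) + 4940) - 45321/(-50027) = -18931/√(2*(-10) + 4940) - 45321/(-50027) = -18931/√(-20 + 4940) - 45321*(-1/50027) = -18931*√1230/2460 + 45321/50027 = 45321/50027 - 18931*√1230/2460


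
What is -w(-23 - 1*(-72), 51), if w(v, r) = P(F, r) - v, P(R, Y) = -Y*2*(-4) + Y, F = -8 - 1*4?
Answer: -410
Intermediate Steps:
F = -12 (F = -8 - 4 = -12)
P(R, Y) = 9*Y (P(R, Y) = -2*Y*(-4) + Y = -(-8)*Y + Y = 8*Y + Y = 9*Y)
w(v, r) = -v + 9*r (w(v, r) = 9*r - v = -v + 9*r)
-w(-23 - 1*(-72), 51) = -(-(-23 - 1*(-72)) + 9*51) = -(-(-23 + 72) + 459) = -(-1*49 + 459) = -(-49 + 459) = -1*410 = -410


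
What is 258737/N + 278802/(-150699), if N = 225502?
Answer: -7959667147/11327641966 ≈ -0.70268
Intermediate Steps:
258737/N + 278802/(-150699) = 258737/225502 + 278802/(-150699) = 258737*(1/225502) + 278802*(-1/150699) = 258737/225502 - 92934/50233 = -7959667147/11327641966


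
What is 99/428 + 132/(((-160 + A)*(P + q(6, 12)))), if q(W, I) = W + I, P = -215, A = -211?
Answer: 7292109/31281236 ≈ 0.23311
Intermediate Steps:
q(W, I) = I + W
99/428 + 132/(((-160 + A)*(P + q(6, 12)))) = 99/428 + 132/(((-160 - 211)*(-215 + (12 + 6)))) = 99*(1/428) + 132/((-371*(-215 + 18))) = 99/428 + 132/((-371*(-197))) = 99/428 + 132/73087 = 7292109/31281236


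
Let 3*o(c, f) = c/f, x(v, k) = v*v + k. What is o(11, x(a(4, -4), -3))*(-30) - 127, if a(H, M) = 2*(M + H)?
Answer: -271/3 ≈ -90.333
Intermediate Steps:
a(H, M) = 2*H + 2*M (a(H, M) = 2*(H + M) = 2*H + 2*M)
x(v, k) = k + v**2 (x(v, k) = v**2 + k = k + v**2)
o(c, f) = c/(3*f) (o(c, f) = (c/f)/3 = c/(3*f))
o(11, x(a(4, -4), -3))*(-30) - 127 = ((1/3)*11/(-3 + (2*4 + 2*(-4))**2))*(-30) - 127 = ((1/3)*11/(-3 + (8 - 8)**2))*(-30) - 127 = ((1/3)*11/(-3 + 0**2))*(-30) - 127 = ((1/3)*11/(-3 + 0))*(-30) - 127 = ((1/3)*11/(-3))*(-30) - 127 = ((1/3)*11*(-1/3))*(-30) - 127 = -11/9*(-30) - 127 = 110/3 - 127 = -271/3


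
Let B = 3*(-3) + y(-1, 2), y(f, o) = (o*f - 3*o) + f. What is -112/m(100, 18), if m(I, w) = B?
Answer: 56/9 ≈ 6.2222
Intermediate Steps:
y(f, o) = f - 3*o + f*o (y(f, o) = (f*o - 3*o) + f = (-3*o + f*o) + f = f - 3*o + f*o)
B = -18 (B = 3*(-3) + (-1 - 3*2 - 1*2) = -9 + (-1 - 6 - 2) = -9 - 9 = -18)
m(I, w) = -18
-112/m(100, 18) = -112/(-18) = -112*(-1/18) = 56/9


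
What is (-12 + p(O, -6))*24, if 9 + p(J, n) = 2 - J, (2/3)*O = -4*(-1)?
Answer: -600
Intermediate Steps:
O = 6 (O = 3*(-4*(-1))/2 = (3/2)*4 = 6)
p(J, n) = -7 - J (p(J, n) = -9 + (2 - J) = -7 - J)
(-12 + p(O, -6))*24 = (-12 + (-7 - 1*6))*24 = (-12 + (-7 - 6))*24 = (-12 - 13)*24 = -25*24 = -600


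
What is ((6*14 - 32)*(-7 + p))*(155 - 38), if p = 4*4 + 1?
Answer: 60840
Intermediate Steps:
p = 17 (p = 16 + 1 = 17)
((6*14 - 32)*(-7 + p))*(155 - 38) = ((6*14 - 32)*(-7 + 17))*(155 - 38) = ((84 - 32)*10)*117 = (52*10)*117 = 520*117 = 60840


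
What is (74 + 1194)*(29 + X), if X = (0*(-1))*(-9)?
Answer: 36772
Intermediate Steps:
X = 0 (X = 0*(-9) = 0)
(74 + 1194)*(29 + X) = (74 + 1194)*(29 + 0) = 1268*29 = 36772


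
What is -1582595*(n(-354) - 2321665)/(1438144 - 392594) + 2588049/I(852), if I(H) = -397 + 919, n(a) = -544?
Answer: 10672870392007/3032095 ≈ 3.5200e+6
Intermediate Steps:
I(H) = 522
-1582595*(n(-354) - 2321665)/(1438144 - 392594) + 2588049/I(852) = -1582595*(-544 - 2321665)/(1438144 - 392594) + 2588049/522 = -1582595/(1045550/(-2322209)) + 2588049*(1/522) = -1582595/(1045550*(-1/2322209)) + 287561/58 = -1582595/(-1045550/2322209) + 287561/58 = -1582595*(-2322209/1045550) + 287561/58 = 735023270471/209110 + 287561/58 = 10672870392007/3032095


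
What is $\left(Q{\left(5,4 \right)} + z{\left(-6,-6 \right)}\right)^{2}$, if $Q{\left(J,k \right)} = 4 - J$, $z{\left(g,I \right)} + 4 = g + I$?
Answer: $289$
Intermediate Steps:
$z{\left(g,I \right)} = -4 + I + g$ ($z{\left(g,I \right)} = -4 + \left(g + I\right) = -4 + \left(I + g\right) = -4 + I + g$)
$\left(Q{\left(5,4 \right)} + z{\left(-6,-6 \right)}\right)^{2} = \left(\left(4 - 5\right) - 16\right)^{2} = \left(-1 - 16\right)^{2} = \left(-17\right)^{2} = 289$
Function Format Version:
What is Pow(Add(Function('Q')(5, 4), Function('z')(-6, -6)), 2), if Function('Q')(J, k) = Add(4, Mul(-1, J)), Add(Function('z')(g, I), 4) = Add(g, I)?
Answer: 289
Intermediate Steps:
Function('z')(g, I) = Add(-4, I, g) (Function('z')(g, I) = Add(-4, Add(g, I)) = Add(-4, Add(I, g)) = Add(-4, I, g))
Pow(Add(Function('Q')(5, 4), Function('z')(-6, -6)), 2) = Pow(Add(Add(4, Mul(-1, 5)), Add(-4, -6, -6)), 2) = Pow(Add(Add(4, -5), -16), 2) = Pow(Add(-1, -16), 2) = Pow(-17, 2) = 289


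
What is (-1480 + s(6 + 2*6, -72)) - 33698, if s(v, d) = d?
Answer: -35250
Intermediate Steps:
(-1480 + s(6 + 2*6, -72)) - 33698 = (-1480 - 72) - 33698 = -1552 - 33698 = -35250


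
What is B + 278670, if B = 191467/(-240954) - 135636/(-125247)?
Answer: 2803308440570285/10059588546 ≈ 2.7867e+5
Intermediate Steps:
B = 2900456465/10059588546 (B = 191467*(-1/240954) - 135636*(-1/125247) = -191467/240954 + 45212/41749 = 2900456465/10059588546 ≈ 0.28833)
B + 278670 = 2900456465/10059588546 + 278670 = 2803308440570285/10059588546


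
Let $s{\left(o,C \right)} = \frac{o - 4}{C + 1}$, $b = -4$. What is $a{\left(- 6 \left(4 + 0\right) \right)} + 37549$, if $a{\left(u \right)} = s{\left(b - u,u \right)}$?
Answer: $\frac{863611}{23} \approx 37548.0$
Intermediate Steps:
$s{\left(o,C \right)} = \frac{-4 + o}{1 + C}$
$a{\left(u \right)} = \frac{-8 - u}{1 + u}$ ($a{\left(u \right)} = \frac{-4 - \left(4 + u\right)}{1 + u} = \frac{-8 - u}{1 + u}$)
$a{\left(- 6 \left(4 + 0\right) \right)} + 37549 = \frac{-8 - - 6 \left(4 + 0\right)}{1 - 6 \left(4 + 0\right)} + 37549 = \frac{-8 - \left(-6\right) 4}{1 - 24} + 37549 = \frac{-8 - -24}{1 - 24} + 37549 = \frac{-8 + 24}{-23} + 37549 = \left(- \frac{1}{23}\right) 16 + 37549 = - \frac{16}{23} + 37549 = \frac{863611}{23}$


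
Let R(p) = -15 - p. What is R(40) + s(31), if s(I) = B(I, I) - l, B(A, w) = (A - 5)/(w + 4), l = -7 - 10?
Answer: -1304/35 ≈ -37.257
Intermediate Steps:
l = -17
B(A, w) = (-5 + A)/(4 + w)
s(I) = 17 + (-5 + I)/(4 + I) (s(I) = (-5 + I)/(4 + I) - 1*(-17) = (-5 + I)/(4 + I) + 17 = 17 + (-5 + I)/(4 + I))
R(40) + s(31) = (-15 - 1*40) + 9*(7 + 2*31)/(4 + 31) = (-15 - 40) + 9*(7 + 62)/35 = -55 + 9*(1/35)*69 = -55 + 621/35 = -1304/35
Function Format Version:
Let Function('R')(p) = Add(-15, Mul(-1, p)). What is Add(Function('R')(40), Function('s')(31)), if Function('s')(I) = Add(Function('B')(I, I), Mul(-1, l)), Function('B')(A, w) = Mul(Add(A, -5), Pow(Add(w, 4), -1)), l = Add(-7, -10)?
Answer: Rational(-1304, 35) ≈ -37.257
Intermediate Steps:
l = -17
Function('B')(A, w) = Mul(Pow(Add(4, w), -1), Add(-5, A)) (Function('B')(A, w) = Mul(Add(-5, A), Pow(Add(4, w), -1)) = Mul(Pow(Add(4, w), -1), Add(-5, A)))
Function('s')(I) = Add(17, Mul(Pow(Add(4, I), -1), Add(-5, I))) (Function('s')(I) = Add(Mul(Pow(Add(4, I), -1), Add(-5, I)), Mul(-1, -17)) = Add(Mul(Pow(Add(4, I), -1), Add(-5, I)), 17) = Add(17, Mul(Pow(Add(4, I), -1), Add(-5, I))))
Add(Function('R')(40), Function('s')(31)) = Add(Add(-15, Mul(-1, 40)), Mul(9, Pow(Add(4, 31), -1), Add(7, Mul(2, 31)))) = Add(Add(-15, -40), Mul(9, Pow(35, -1), Add(7, 62))) = Add(-55, Mul(9, Rational(1, 35), 69)) = Add(-55, Rational(621, 35)) = Rational(-1304, 35)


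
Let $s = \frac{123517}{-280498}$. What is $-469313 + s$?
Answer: $- \frac{131641481391}{280498} \approx -4.6931 \cdot 10^{5}$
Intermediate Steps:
$s = - \frac{123517}{280498}$ ($s = 123517 \left(- \frac{1}{280498}\right) = - \frac{123517}{280498} \approx -0.44035$)
$-469313 + s = -469313 - \frac{123517}{280498} = - \frac{131641481391}{280498}$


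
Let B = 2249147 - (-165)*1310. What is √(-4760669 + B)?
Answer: 2*I*√573843 ≈ 1515.0*I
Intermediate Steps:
B = 2465297 (B = 2249147 - 1*(-216150) = 2249147 + 216150 = 2465297)
√(-4760669 + B) = √(-4760669 + 2465297) = √(-2295372) = 2*I*√573843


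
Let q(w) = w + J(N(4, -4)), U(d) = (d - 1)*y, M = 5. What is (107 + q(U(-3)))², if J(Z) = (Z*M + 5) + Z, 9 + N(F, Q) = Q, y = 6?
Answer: 100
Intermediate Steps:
U(d) = -6 + 6*d (U(d) = (d - 1)*6 = (-1 + d)*6 = -6 + 6*d)
N(F, Q) = -9 + Q
J(Z) = 5 + 6*Z (J(Z) = (Z*5 + 5) + Z = (5*Z + 5) + Z = (5 + 5*Z) + Z = 5 + 6*Z)
q(w) = -73 + w (q(w) = w + (5 + 6*(-9 - 4)) = w + (5 + 6*(-13)) = w + (5 - 78) = w - 73 = -73 + w)
(107 + q(U(-3)))² = (107 + (-73 + (-6 + 6*(-3))))² = (107 + (-73 + (-6 - 18)))² = (107 + (-73 - 24))² = (107 - 97)² = 10² = 100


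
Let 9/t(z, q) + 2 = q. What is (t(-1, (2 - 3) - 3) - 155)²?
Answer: 97969/4 ≈ 24492.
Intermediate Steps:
t(z, q) = 9/(-2 + q)
(t(-1, (2 - 3) - 3) - 155)² = (9/(-2 + ((2 - 3) - 3)) - 155)² = (9/(-2 + (-1 - 3)) - 155)² = (9/(-2 - 4) - 155)² = (9/(-6) - 155)² = (9*(-⅙) - 155)² = (-3/2 - 155)² = (-313/2)² = 97969/4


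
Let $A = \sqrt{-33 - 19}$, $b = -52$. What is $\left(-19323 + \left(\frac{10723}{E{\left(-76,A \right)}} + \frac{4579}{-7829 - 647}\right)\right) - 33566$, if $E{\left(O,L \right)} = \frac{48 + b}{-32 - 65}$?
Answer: $\frac{877872923}{4238} \approx 2.0714 \cdot 10^{5}$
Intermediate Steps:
$A = 2 i \sqrt{13}$ ($A = \sqrt{-52} = 2 i \sqrt{13} \approx 7.2111 i$)
$E{\left(O,L \right)} = \frac{4}{97}$ ($E{\left(O,L \right)} = \frac{48 - 52}{-32 - 65} = - \frac{4}{-97} = \left(-4\right) \left(- \frac{1}{97}\right) = \frac{4}{97}$)
$\left(-19323 + \left(\frac{10723}{E{\left(-76,A \right)}} + \frac{4579}{-7829 - 647}\right)\right) - 33566 = \left(-19323 + \left(\frac{10723}{\frac{4}{97}} + \frac{4579}{-7829 - 647}\right)\right) - 33566 = \left(-19323 + \left(10723 \cdot \frac{97}{4} + \frac{4579}{-7829 - 647}\right)\right) - 33566 = \left(-19323 + \left(\frac{1040131}{4} + \frac{4579}{-8476}\right)\right) - 33566 = \left(-19323 + \left(\frac{1040131}{4} + 4579 \left(- \frac{1}{8476}\right)\right)\right) - 33566 = \left(-19323 + \left(\frac{1040131}{4} - \frac{4579}{8476}\right)\right) - 33566 = \left(-19323 + \frac{1102016505}{4238}\right) - 33566 = \frac{1020125631}{4238} - 33566 = \frac{877872923}{4238}$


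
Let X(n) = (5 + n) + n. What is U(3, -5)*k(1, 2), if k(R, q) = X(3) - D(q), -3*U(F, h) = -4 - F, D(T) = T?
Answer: 21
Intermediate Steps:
U(F, h) = 4/3 + F/3 (U(F, h) = -(-4 - F)/3 = 4/3 + F/3)
X(n) = 5 + 2*n
k(R, q) = 11 - q (k(R, q) = (5 + 2*3) - q = (5 + 6) - q = 11 - q)
U(3, -5)*k(1, 2) = (4/3 + (1/3)*3)*(11 - 1*2) = (4/3 + 1)*(11 - 2) = (7/3)*9 = 21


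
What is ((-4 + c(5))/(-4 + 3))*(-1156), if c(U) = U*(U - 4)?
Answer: 1156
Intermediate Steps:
c(U) = U*(-4 + U)
((-4 + c(5))/(-4 + 3))*(-1156) = ((-4 + 5*(-4 + 5))/(-4 + 3))*(-1156) = ((-4 + 5*1)/(-1))*(-1156) = ((-4 + 5)*(-1))*(-1156) = (1*(-1))*(-1156) = -1*(-1156) = 1156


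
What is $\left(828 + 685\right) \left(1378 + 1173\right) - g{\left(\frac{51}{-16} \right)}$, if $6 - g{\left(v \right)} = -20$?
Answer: $3859637$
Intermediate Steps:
$g{\left(v \right)} = 26$ ($g{\left(v \right)} = 6 - -20 = 6 + 20 = 26$)
$\left(828 + 685\right) \left(1378 + 1173\right) - g{\left(\frac{51}{-16} \right)} = \left(828 + 685\right) \left(1378 + 1173\right) - 26 = 1513 \cdot 2551 - 26 = 3859663 - 26 = 3859637$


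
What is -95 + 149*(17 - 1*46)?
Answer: -4416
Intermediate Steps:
-95 + 149*(17 - 1*46) = -95 + 149*(17 - 46) = -95 + 149*(-29) = -95 - 4321 = -4416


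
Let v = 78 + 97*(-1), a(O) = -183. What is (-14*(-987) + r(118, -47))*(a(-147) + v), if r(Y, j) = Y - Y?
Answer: -2791236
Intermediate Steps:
r(Y, j) = 0
v = -19 (v = 78 - 97 = -19)
(-14*(-987) + r(118, -47))*(a(-147) + v) = (-14*(-987) + 0)*(-183 - 19) = (13818 + 0)*(-202) = 13818*(-202) = -2791236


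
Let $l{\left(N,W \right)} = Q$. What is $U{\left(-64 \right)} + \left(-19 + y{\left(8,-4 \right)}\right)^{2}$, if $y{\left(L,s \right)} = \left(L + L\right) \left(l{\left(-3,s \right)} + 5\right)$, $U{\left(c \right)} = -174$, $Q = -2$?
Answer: $667$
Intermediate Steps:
$l{\left(N,W \right)} = -2$
$y{\left(L,s \right)} = 6 L$ ($y{\left(L,s \right)} = \left(L + L\right) \left(-2 + 5\right) = 2 L 3 = 6 L$)
$U{\left(-64 \right)} + \left(-19 + y{\left(8,-4 \right)}\right)^{2} = -174 + \left(-19 + 6 \cdot 8\right)^{2} = -174 + \left(-19 + 48\right)^{2} = -174 + 29^{2} = -174 + 841 = 667$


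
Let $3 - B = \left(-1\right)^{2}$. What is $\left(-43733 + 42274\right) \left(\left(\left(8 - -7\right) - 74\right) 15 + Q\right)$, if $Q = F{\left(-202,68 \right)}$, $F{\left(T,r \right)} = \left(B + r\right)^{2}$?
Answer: $-5857885$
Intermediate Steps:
$B = 2$ ($B = 3 - \left(-1\right)^{2} = 3 - 1 = 2$)
$F{\left(T,r \right)} = \left(2 + r\right)^{2}$
$Q = 4900$ ($Q = \left(2 + 68\right)^{2} = 70^{2} = 4900$)
$\left(-43733 + 42274\right) \left(\left(\left(8 - -7\right) - 74\right) 15 + Q\right) = \left(-43733 + 42274\right) \left(\left(\left(8 - -7\right) - 74\right) 15 + 4900\right) = - 1459 \left(\left(\left(8 + 7\right) - 74\right) 15 + 4900\right) = - 1459 \left(\left(15 - 74\right) 15 + 4900\right) = - 1459 \left(\left(-59\right) 15 + 4900\right) = - 1459 \left(-885 + 4900\right) = \left(-1459\right) 4015 = -5857885$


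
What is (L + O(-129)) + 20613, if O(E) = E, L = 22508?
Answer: 42992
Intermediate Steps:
(L + O(-129)) + 20613 = (22508 - 129) + 20613 = 22379 + 20613 = 42992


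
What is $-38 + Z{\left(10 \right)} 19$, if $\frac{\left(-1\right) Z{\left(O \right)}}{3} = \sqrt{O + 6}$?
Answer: $-266$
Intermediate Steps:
$Z{\left(O \right)} = - 3 \sqrt{6 + O}$ ($Z{\left(O \right)} = - 3 \sqrt{O + 6} = - 3 \sqrt{6 + O}$)
$-38 + Z{\left(10 \right)} 19 = -38 + - 3 \sqrt{6 + 10} \cdot 19 = -38 + - 3 \sqrt{16} \cdot 19 = -38 + \left(-3\right) 4 \cdot 19 = -38 - 228 = -266$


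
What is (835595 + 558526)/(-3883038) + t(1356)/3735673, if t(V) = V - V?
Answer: -464707/1294346 ≈ -0.35903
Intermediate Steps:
t(V) = 0
(835595 + 558526)/(-3883038) + t(1356)/3735673 = (835595 + 558526)/(-3883038) + 0/3735673 = 1394121*(-1/3883038) + 0*(1/3735673) = -464707/1294346 + 0 = -464707/1294346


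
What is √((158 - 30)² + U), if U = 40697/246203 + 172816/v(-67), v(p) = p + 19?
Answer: 4*√435883331259906/738609 ≈ 113.07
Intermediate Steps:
v(p) = 19 + p
U = -2659116512/738609 (U = 40697/246203 + 172816/(19 - 67) = 40697*(1/246203) + 172816/(-48) = 40697/246203 + 172816*(-1/48) = 40697/246203 - 10801/3 = -2659116512/738609 ≈ -3600.2)
√((158 - 30)² + U) = √((158 - 30)² - 2659116512/738609) = √(128² - 2659116512/738609) = √(16384 - 2659116512/738609) = √(9442253344/738609) = 4*√435883331259906/738609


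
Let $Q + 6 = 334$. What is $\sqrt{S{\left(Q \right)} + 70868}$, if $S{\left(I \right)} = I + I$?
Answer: $2 \sqrt{17881} \approx 267.44$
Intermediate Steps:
$Q = 328$ ($Q = -6 + 334 = 328$)
$S{\left(I \right)} = 2 I$
$\sqrt{S{\left(Q \right)} + 70868} = \sqrt{2 \cdot 328 + 70868} = \sqrt{656 + 70868} = \sqrt{71524} = 2 \sqrt{17881}$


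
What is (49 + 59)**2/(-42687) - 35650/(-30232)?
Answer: 7217071/7966132 ≈ 0.90597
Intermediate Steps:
(49 + 59)**2/(-42687) - 35650/(-30232) = 108**2*(-1/42687) - 35650*(-1/30232) = 11664*(-1/42687) + 17825/15116 = -144/527 + 17825/15116 = 7217071/7966132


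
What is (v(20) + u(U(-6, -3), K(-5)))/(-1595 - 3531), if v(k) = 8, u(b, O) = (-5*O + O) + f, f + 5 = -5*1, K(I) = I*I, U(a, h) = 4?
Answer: 51/2563 ≈ 0.019899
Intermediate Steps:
K(I) = I²
f = -10 (f = -5 - 5*1 = -5 - 5 = -10)
u(b, O) = -10 - 4*O (u(b, O) = (-5*O + O) - 10 = -4*O - 10 = -10 - 4*O)
(v(20) + u(U(-6, -3), K(-5)))/(-1595 - 3531) = (8 + (-10 - 4*(-5)²))/(-1595 - 3531) = (8 + (-10 - 4*25))/(-5126) = (8 + (-10 - 100))*(-1/5126) = (8 - 110)*(-1/5126) = -102*(-1/5126) = 51/2563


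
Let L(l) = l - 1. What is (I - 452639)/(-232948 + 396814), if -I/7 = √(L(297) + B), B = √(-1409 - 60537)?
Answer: -452639/163866 - 7*√(296 + I*√61946)/163866 ≈ -2.763 - 0.00028772*I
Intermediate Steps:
L(l) = -1 + l
B = I*√61946 (B = √(-61946) = I*√61946 ≈ 248.89*I)
I = -7*√(296 + I*√61946) (I = -7*√((-1 + 297) + I*√61946) = -7*√(296 + I*√61946) ≈ -129.33 - 47.148*I)
(I - 452639)/(-232948 + 396814) = (-7*√(296 + I*√61946) - 452639)/(-232948 + 396814) = (-452639 - 7*√(296 + I*√61946))/163866 = (-452639 - 7*√(296 + I*√61946))*(1/163866) = -452639/163866 - 7*√(296 + I*√61946)/163866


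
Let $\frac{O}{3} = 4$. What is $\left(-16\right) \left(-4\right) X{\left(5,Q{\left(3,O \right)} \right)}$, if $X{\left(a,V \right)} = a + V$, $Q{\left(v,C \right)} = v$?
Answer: $512$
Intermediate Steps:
$O = 12$ ($O = 3 \cdot 4 = 12$)
$X{\left(a,V \right)} = V + a$
$\left(-16\right) \left(-4\right) X{\left(5,Q{\left(3,O \right)} \right)} = \left(-16\right) \left(-4\right) \left(3 + 5\right) = 64 \cdot 8 = 512$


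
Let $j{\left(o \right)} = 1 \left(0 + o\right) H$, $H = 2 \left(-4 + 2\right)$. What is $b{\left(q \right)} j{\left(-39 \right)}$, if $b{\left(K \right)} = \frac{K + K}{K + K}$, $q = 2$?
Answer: $156$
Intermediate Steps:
$H = -4$ ($H = 2 \left(-2\right) = -4$)
$b{\left(K \right)} = 1$ ($b{\left(K \right)} = \frac{2 K}{2 K} = 2 K \frac{1}{2 K} = 1$)
$j{\left(o \right)} = - 4 o$ ($j{\left(o \right)} = 1 \left(0 + o\right) \left(-4\right) = 1 o \left(-4\right) = o \left(-4\right) = - 4 o$)
$b{\left(q \right)} j{\left(-39 \right)} = 1 \left(\left(-4\right) \left(-39\right)\right) = 1 \cdot 156 = 156$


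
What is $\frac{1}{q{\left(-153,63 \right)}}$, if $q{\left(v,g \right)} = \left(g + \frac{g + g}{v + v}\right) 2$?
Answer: $\frac{17}{2128} \approx 0.0079887$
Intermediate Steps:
$q{\left(v,g \right)} = 2 g + \frac{2 g}{v}$ ($q{\left(v,g \right)} = \left(g + \frac{2 g}{2 v}\right) 2 = \left(g + 2 g \frac{1}{2 v}\right) 2 = \left(g + \frac{g}{v}\right) 2 = 2 g + \frac{2 g}{v}$)
$\frac{1}{q{\left(-153,63 \right)}} = \frac{1}{2 \cdot 63 \frac{1}{-153} \left(1 - 153\right)} = \frac{1}{2 \cdot 63 \left(- \frac{1}{153}\right) \left(-152\right)} = \frac{1}{\frac{2128}{17}} = \frac{17}{2128}$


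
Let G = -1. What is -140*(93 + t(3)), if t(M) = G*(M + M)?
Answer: -12180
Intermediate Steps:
t(M) = -2*M (t(M) = -(M + M) = -2*M)
-140*(93 + t(3)) = -140*(93 - 2*3) = -140*(93 - 6) = -140*87 = -12180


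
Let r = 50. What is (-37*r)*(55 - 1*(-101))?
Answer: -288600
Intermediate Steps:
(-37*r)*(55 - 1*(-101)) = (-37*50)*(55 - 1*(-101)) = -1850*(55 + 101) = -1850*156 = -288600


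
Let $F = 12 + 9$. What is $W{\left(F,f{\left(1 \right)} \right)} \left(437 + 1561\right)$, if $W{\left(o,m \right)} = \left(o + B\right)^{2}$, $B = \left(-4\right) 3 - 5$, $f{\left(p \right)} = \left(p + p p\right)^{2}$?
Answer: $31968$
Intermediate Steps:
$F = 21$
$f{\left(p \right)} = \left(p + p^{2}\right)^{2}$
$B = -17$ ($B = -12 - 5 = -17$)
$W{\left(o,m \right)} = \left(-17 + o\right)^{2}$ ($W{\left(o,m \right)} = \left(o - 17\right)^{2} = \left(-17 + o\right)^{2}$)
$W{\left(F,f{\left(1 \right)} \right)} \left(437 + 1561\right) = \left(-17 + 21\right)^{2} \left(437 + 1561\right) = 4^{2} \cdot 1998 = 16 \cdot 1998 = 31968$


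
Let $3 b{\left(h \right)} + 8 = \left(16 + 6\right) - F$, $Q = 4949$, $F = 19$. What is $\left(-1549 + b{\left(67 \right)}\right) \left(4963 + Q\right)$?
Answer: $-15370208$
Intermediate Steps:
$b{\left(h \right)} = - \frac{5}{3}$ ($b{\left(h \right)} = - \frac{8}{3} + \frac{\left(16 + 6\right) - 19}{3} = - \frac{8}{3} + \frac{22 - 19}{3} = - \frac{8}{3} + \frac{1}{3} \cdot 3 = - \frac{8}{3} + 1 = - \frac{5}{3}$)
$\left(-1549 + b{\left(67 \right)}\right) \left(4963 + Q\right) = \left(-1549 - \frac{5}{3}\right) \left(4963 + 4949\right) = \left(- \frac{4652}{3}\right) 9912 = -15370208$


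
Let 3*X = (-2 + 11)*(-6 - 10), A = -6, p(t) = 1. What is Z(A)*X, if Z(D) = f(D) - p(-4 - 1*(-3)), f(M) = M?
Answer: 336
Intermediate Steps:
Z(D) = -1 + D (Z(D) = D - 1*1 = D - 1 = -1 + D)
X = -48 (X = ((-2 + 11)*(-6 - 10))/3 = (9*(-16))/3 = (⅓)*(-144) = -48)
Z(A)*X = (-1 - 6)*(-48) = -7*(-48) = 336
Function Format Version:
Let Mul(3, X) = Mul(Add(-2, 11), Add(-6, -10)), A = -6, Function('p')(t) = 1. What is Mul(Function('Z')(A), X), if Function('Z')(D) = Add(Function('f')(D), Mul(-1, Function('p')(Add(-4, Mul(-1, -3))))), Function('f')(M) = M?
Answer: 336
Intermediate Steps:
Function('Z')(D) = Add(-1, D) (Function('Z')(D) = Add(D, Mul(-1, 1)) = Add(D, -1) = Add(-1, D))
X = -48 (X = Mul(Rational(1, 3), Mul(Add(-2, 11), Add(-6, -10))) = Mul(Rational(1, 3), Mul(9, -16)) = Mul(Rational(1, 3), -144) = -48)
Mul(Function('Z')(A), X) = Mul(Add(-1, -6), -48) = Mul(-7, -48) = 336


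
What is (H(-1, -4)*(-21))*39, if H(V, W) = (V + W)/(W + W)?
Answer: -4095/8 ≈ -511.88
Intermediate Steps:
H(V, W) = (V + W)/(2*W) (H(V, W) = (V + W)/((2*W)) = (V + W)*(1/(2*W)) = (V + W)/(2*W))
(H(-1, -4)*(-21))*39 = (((1/2)*(-1 - 4)/(-4))*(-21))*39 = (((1/2)*(-1/4)*(-5))*(-21))*39 = ((5/8)*(-21))*39 = -105/8*39 = -4095/8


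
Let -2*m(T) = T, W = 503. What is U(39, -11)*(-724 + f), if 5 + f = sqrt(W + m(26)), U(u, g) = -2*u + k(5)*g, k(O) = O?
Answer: 96957 - 931*sqrt(10) ≈ 94013.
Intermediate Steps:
m(T) = -T/2
U(u, g) = -2*u + 5*g
f = -5 + 7*sqrt(10) (f = -5 + sqrt(503 - 1/2*26) = -5 + sqrt(503 - 13) = -5 + sqrt(490) = -5 + 7*sqrt(10) ≈ 17.136)
U(39, -11)*(-724 + f) = (-2*39 + 5*(-11))*(-724 + (-5 + 7*sqrt(10))) = (-78 - 55)*(-729 + 7*sqrt(10)) = -133*(-729 + 7*sqrt(10)) = 96957 - 931*sqrt(10)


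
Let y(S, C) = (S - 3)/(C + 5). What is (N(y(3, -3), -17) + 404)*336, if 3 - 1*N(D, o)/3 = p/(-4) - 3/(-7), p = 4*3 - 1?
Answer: 141108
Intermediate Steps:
y(S, C) = (-3 + S)/(5 + C)
p = 11 (p = 12 - 1 = 11)
N(D, o) = 447/28 (N(D, o) = 9 - 3*(11/(-4) - 3/(-7)) = 9 - 3*(11*(-1/4) - 3*(-1/7)) = 9 - 3*(-11/4 + 3/7) = 9 - 3*(-65/28) = 9 + 195/28 = 447/28)
(N(y(3, -3), -17) + 404)*336 = (447/28 + 404)*336 = (11759/28)*336 = 141108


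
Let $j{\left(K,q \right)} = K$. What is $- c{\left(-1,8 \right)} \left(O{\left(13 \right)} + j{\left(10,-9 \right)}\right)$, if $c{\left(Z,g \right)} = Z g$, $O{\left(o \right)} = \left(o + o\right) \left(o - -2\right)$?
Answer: $3200$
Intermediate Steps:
$O{\left(o \right)} = 2 o \left(2 + o\right)$ ($O{\left(o \right)} = 2 o \left(o + \left(-3 + 5\right)\right) = 2 o \left(o + 2\right) = 2 o \left(2 + o\right)$)
$- c{\left(-1,8 \right)} \left(O{\left(13 \right)} + j{\left(10,-9 \right)}\right) = - \left(-1\right) 8 \left(2 \cdot 13 \left(2 + 13\right) + 10\right) = - \left(-8\right) \left(2 \cdot 13 \cdot 15 + 10\right) = - \left(-8\right) \left(390 + 10\right) = - \left(-8\right) 400 = \left(-1\right) \left(-3200\right) = 3200$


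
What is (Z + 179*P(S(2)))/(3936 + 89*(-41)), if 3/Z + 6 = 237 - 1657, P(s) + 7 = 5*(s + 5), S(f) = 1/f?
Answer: 2616352/204631 ≈ 12.786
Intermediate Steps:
P(s) = 18 + 5*s (P(s) = -7 + 5*(s + 5) = -7 + 5*(5 + s) = -7 + (25 + 5*s) = 18 + 5*s)
Z = -3/1426 (Z = 3/(-6 + (237 - 1657)) = 3/(-6 - 1420) = 3/(-1426) = 3*(-1/1426) = -3/1426 ≈ -0.0021038)
(Z + 179*P(S(2)))/(3936 + 89*(-41)) = (-3/1426 + 179*(18 + 5/2))/(3936 + 89*(-41)) = (-3/1426 + 179*(18 + 5*(1/2)))/(3936 - 3649) = (-3/1426 + 179*(18 + 5/2))/287 = (-3/1426 + 179*(41/2))*(1/287) = (-3/1426 + 7339/2)*(1/287) = (2616352/713)*(1/287) = 2616352/204631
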